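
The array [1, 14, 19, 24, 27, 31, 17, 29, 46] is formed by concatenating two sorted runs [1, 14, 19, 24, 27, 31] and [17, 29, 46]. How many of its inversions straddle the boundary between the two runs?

For each element r of the right run, count left-run elements greater than r:
r = 17: 19, 24, 27, 31 → 4
r = 29: 31 → 1
r = 46: none → 0
Cross-inversions: 4 + 1 + 0 = 5

5 cross-inversions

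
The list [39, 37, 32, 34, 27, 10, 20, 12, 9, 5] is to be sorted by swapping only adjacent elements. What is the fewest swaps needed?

Each adjacent swap fixes exactly one inversion, so the minimum swap count equals the number of inversions.
Count inversions — for each element, later elements that are smaller:
39: 37, 32, 34, 27, 10, 20, 12, 9, 5 → 9
37: 32, 34, 27, 10, 20, 12, 9, 5 → 8
32: 27, 10, 20, 12, 9, 5 → 6
34: 27, 10, 20, 12, 9, 5 → 6
27: 10, 20, 12, 9, 5 → 5
10: 9, 5 → 2
20: 12, 9, 5 → 3
12: 9, 5 → 2
9: 5 → 1
5: none → 0
Total inversions: 9 + 8 + 6 + 6 + 5 + 2 + 3 + 2 + 1 + 0 = 42

42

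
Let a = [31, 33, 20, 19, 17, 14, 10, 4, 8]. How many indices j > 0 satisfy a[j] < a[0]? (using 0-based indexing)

The element at index 0 is 31.
Elements after it: 33, 20, 19, 17, 14, 10, 4, 8
Those smaller than 31: 20, 19, 17, 14, 10, 4, 8

7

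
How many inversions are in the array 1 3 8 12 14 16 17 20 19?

1 out-of-order pair

Sweep left to right; for each value list the smaller values that follow it:
1 → none → 0
3 → none → 0
8 → none → 0
12 → none → 0
14 → none → 0
16 → none → 0
17 → none → 0
20 → 19 → 1
19 → none → 0
Sum: 0 + 0 + 0 + 0 + 0 + 0 + 0 + 1 + 0 = 1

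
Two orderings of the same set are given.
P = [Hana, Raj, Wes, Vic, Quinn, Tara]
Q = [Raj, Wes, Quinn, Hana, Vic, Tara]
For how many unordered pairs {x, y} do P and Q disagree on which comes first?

Assign each item its position (1..6) in the first ordering, then rewrite the second ordering as that position sequence:
positions: Hana→1, Raj→2, Wes→3, Vic→4, Quinn→5, Tara→6
second ordering as positions: [2, 3, 5, 1, 4, 6]
Discordant pairs = inversions in this position sequence.
2: 1 → 1
3: 1 → 1
5: 1, 4 → 2
1: 0
4: 0
6: 0
Total: 1 + 1 + 2 + 0 + 0 + 0 = 4

There are 4 disagreeing pairs.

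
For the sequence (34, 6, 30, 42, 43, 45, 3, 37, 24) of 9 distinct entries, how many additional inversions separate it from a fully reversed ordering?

19 inversions short

Maximum inversions for 9 distinct elements is C(9, 2) = 9·8/2 = 36.
Current inversions — for each element, count later smaller elements:
34: 4
6: 1
30: 2
42: 3
43: 3
45: 3
3: 0
37: 1
24: 0
Current total: 4 + 1 + 2 + 3 + 3 + 3 + 0 + 1 + 0 = 17
Shortfall: 36 − 17 = 19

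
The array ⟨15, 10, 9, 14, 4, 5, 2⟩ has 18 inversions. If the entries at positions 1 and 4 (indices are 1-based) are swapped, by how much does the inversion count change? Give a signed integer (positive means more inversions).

-1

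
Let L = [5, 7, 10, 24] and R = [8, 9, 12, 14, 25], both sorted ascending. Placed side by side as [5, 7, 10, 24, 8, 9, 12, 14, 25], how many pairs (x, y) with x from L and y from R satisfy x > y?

Take each right-half value and tally the left-half values above it:
r = 8: 10, 24 → 2
r = 9: 10, 24 → 2
r = 12: 24 → 1
r = 14: 24 → 1
r = 25: none → 0
Cross-inversions: 2 + 2 + 1 + 1 + 0 = 6

6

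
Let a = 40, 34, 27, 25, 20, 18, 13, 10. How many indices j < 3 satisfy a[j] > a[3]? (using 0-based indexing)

3

The element at index 3 is 25.
Elements before it: 40, 34, 27
Those larger than 25: 40, 34, 27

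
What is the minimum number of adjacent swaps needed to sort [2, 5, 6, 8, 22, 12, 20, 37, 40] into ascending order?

Swaps: 2

Each adjacent swap fixes exactly one inversion, so the minimum swap count equals the number of inversions.
Count inversions — for each element, later elements that are smaller:
2: none → 0
5: none → 0
6: none → 0
8: none → 0
22: 12, 20 → 2
12: none → 0
20: none → 0
37: none → 0
40: none → 0
Total inversions: 0 + 0 + 0 + 0 + 2 + 0 + 0 + 0 + 0 = 2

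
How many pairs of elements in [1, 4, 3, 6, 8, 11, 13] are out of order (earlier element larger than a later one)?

1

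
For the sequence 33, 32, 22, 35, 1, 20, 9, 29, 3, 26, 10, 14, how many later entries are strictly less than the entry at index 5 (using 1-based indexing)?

0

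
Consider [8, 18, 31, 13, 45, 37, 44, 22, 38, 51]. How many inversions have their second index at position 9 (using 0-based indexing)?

0

The element at index 9 is 51.
Elements before it: 8, 18, 31, 13, 45, 37, 44, 22, 38
None of them are larger than 51.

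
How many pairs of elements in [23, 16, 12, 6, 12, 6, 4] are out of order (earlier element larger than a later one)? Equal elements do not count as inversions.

18

Sweep left to right; for each value list the smaller values that follow it:
23: 6
16: 5
12: 3
6: 1
12: 2
6: 1
4: 0
Sum: 6 + 5 + 3 + 1 + 2 + 1 + 0 = 18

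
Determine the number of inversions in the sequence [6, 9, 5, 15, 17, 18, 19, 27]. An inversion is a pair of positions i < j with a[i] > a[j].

Element-by-element contributions:
6: 1
9: 1
5: 0
15: 0
17: 0
18: 0
19: 0
27: 0
Sum: 1 + 1 + 0 + 0 + 0 + 0 + 0 + 0 = 2

2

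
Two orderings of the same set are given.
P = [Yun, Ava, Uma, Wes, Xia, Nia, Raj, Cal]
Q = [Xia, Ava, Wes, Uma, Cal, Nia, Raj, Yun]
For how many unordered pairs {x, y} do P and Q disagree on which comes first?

13

Assign each item its position (1..8) in the first ordering, then rewrite the second ordering as that position sequence:
positions: Yun→1, Ava→2, Uma→3, Wes→4, Xia→5, Nia→6, Raj→7, Cal→8
second ordering as positions: [5, 2, 4, 3, 8, 6, 7, 1]
Discordant pairs = inversions in this position sequence.
5: 2, 4, 3, 1 → 4
2: 1 → 1
4: 3, 1 → 2
3: 1 → 1
8: 6, 7, 1 → 3
6: 1 → 1
7: 1 → 1
1: 0
Total: 4 + 1 + 2 + 1 + 3 + 1 + 1 + 0 = 13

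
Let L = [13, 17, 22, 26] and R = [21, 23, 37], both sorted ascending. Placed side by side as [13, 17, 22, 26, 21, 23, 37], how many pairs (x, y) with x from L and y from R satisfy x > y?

Split inversions: 3

Count, for every r in R, how many entries of L exceed r:
r = 21: 22, 26 → 2
r = 23: 26 → 1
r = 37: none → 0
Cross-inversions: 2 + 1 + 0 = 3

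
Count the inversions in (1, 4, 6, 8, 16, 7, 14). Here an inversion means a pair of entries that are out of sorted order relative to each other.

There are 3 inversions.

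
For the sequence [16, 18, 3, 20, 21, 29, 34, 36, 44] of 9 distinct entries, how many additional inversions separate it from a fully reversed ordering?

Maximum inversions for 9 distinct elements is C(9, 2) = 9·8/2 = 36.
Current inversions — for each element, count later smaller elements:
16: 1
18: 1
3: 0
20: 0
21: 0
29: 0
34: 0
36: 0
44: 0
Current total: 1 + 1 + 0 + 0 + 0 + 0 + 0 + 0 + 0 = 2
Shortfall: 36 − 2 = 34

34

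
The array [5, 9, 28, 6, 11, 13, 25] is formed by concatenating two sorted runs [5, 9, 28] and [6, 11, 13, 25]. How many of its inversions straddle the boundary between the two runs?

5 cross-inversions

For each element r of the right run, count left-run elements greater than r:
r = 6: 9, 28 → 2
r = 11: 28 → 1
r = 13: 28 → 1
r = 25: 28 → 1
Cross-inversions: 2 + 1 + 1 + 1 = 5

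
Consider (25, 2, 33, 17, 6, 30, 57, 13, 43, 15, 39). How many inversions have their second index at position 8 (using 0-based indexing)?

1 such element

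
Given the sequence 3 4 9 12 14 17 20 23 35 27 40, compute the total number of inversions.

1 inversion

Element-by-element contributions:
3 → none → 0
4 → none → 0
9 → none → 0
12 → none → 0
14 → none → 0
17 → none → 0
20 → none → 0
23 → none → 0
35 → 27 → 1
27 → none → 0
40 → none → 0
Sum: 0 + 0 + 0 + 0 + 0 + 0 + 0 + 0 + 1 + 0 + 0 = 1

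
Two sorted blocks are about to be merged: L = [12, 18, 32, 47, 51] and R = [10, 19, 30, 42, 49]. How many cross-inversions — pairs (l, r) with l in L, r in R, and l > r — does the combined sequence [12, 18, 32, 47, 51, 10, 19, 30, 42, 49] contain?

For each element r of the right run, count left-run elements greater than r:
r = 10: 12, 18, 32, 47, 51 → 5
r = 19: 32, 47, 51 → 3
r = 30: 32, 47, 51 → 3
r = 42: 47, 51 → 2
r = 49: 51 → 1
Cross-inversions: 5 + 3 + 3 + 2 + 1 = 14

There are 14 split inversions.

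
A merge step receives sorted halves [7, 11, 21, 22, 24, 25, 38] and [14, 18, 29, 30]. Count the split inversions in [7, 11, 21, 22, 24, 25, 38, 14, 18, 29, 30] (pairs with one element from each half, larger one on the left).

12

Count, for every r in R, how many entries of L exceed r:
r = 14: 21, 22, 24, 25, 38 → 5
r = 18: 21, 22, 24, 25, 38 → 5
r = 29: 38 → 1
r = 30: 38 → 1
Cross-inversions: 5 + 5 + 1 + 1 = 12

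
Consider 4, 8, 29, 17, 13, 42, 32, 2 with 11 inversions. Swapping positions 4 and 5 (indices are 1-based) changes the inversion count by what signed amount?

-1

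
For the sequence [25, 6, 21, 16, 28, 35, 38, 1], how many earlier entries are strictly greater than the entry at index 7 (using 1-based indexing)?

The element at index 7 is 38.
Elements before it: 25, 6, 21, 16, 28, 35
None of them are larger than 38.

0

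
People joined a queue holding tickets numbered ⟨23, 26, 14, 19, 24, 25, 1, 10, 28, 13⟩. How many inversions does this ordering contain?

25

Sweep left to right; for each value list the smaller values that follow it:
23 → 14, 19, 1, 10, 13 → 5
26 → 14, 19, 24, 25, 1, 10, 13 → 7
14 → 1, 10, 13 → 3
19 → 1, 10, 13 → 3
24 → 1, 10, 13 → 3
25 → 1, 10, 13 → 3
1 → none → 0
10 → none → 0
28 → 13 → 1
13 → none → 0
Sum: 5 + 7 + 3 + 3 + 3 + 3 + 0 + 0 + 1 + 0 = 25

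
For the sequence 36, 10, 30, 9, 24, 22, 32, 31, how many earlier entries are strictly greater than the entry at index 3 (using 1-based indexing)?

The element at index 3 is 30.
Elements before it: 36, 10
Those larger than 30: 36

1 such element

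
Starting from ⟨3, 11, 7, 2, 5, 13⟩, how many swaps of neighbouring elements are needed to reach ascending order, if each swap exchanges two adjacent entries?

6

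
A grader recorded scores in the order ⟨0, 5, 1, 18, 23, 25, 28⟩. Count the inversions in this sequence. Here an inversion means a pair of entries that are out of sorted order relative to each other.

For each element, count later entries that are smaller:
0: 0
5: 1
1: 0
18: 0
23: 0
25: 0
28: 0
Sum: 0 + 1 + 0 + 0 + 0 + 0 + 0 = 1

There is 1 inversion.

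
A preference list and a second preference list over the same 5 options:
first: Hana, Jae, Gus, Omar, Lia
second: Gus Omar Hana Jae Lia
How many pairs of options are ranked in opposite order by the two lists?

Assign each item its position (1..5) in the first ordering, then rewrite the second ordering as that position sequence:
positions: Hana→1, Jae→2, Gus→3, Omar→4, Lia→5
second ordering as positions: [3, 4, 1, 2, 5]
Discordant pairs = inversions in this position sequence.
3: 1, 2 → 2
4: 1, 2 → 2
1: 0
2: 0
5: 0
Total: 2 + 2 + 0 + 0 + 0 = 4

There are 4 pairs.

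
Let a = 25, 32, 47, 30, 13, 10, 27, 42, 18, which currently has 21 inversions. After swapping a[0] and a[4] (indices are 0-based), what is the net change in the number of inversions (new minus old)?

Positions 0 and 4 hold 25 and 13; after swapping, the array is [13, 32, 47, 30, 25, 10, 27, 42, 18].
Count, for each position, how many later elements it exceeds:
13: 1
32: 5
47: 6
30: 4
25: 2
10: 0
27: 1
42: 1
18: 0
Sum: 1 + 5 + 6 + 4 + 2 + 0 + 1 + 1 + 0 = 20
Change: 20 − 21 = -1

-1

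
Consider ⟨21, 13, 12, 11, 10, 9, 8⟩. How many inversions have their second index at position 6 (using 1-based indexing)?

5

The element at index 6 is 9.
Elements before it: 21, 13, 12, 11, 10
Those larger than 9: 21, 13, 12, 11, 10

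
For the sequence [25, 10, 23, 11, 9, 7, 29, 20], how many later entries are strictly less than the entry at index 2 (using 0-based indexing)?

The element at index 2 is 23.
Elements after it: 11, 9, 7, 29, 20
Those smaller than 23: 11, 9, 7, 20

4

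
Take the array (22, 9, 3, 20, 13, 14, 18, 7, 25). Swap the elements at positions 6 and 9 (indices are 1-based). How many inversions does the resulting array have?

Positions 6 and 9 hold 14 and 25; after swapping, the array is [22, 9, 3, 20, 13, 25, 18, 7, 14].
Count, for each position, how many later elements it exceeds:
22 → 9, 3, 20, 13, 18, 7, 14 → 7
9 → 3, 7 → 2
3 → none → 0
20 → 13, 18, 7, 14 → 4
13 → 7 → 1
25 → 18, 7, 14 → 3
18 → 7, 14 → 2
7 → none → 0
14 → none → 0
Sum: 7 + 2 + 0 + 4 + 1 + 3 + 2 + 0 + 0 = 19

19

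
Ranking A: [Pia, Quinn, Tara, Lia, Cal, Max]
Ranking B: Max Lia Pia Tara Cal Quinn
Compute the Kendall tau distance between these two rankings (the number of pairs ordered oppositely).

10 discordant pairs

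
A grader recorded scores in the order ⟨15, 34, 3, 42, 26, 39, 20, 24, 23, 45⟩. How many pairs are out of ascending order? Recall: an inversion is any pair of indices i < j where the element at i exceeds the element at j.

18 out-of-order pairs

For each element, count later entries that are smaller:
15: 1
34: 5
3: 0
42: 5
26: 3
39: 3
20: 0
24: 1
23: 0
45: 0
Sum: 1 + 5 + 0 + 5 + 3 + 3 + 0 + 1 + 0 + 0 = 18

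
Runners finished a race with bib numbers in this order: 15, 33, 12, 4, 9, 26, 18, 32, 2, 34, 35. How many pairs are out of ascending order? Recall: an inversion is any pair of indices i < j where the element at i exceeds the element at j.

20

Element-by-element contributions:
15 → 12, 4, 9, 2 → 4
33 → 12, 4, 9, 26, 18, 32, 2 → 7
12 → 4, 9, 2 → 3
4 → 2 → 1
9 → 2 → 1
26 → 18, 2 → 2
18 → 2 → 1
32 → 2 → 1
2 → none → 0
34 → none → 0
35 → none → 0
Sum: 4 + 7 + 3 + 1 + 1 + 2 + 1 + 1 + 0 + 0 + 0 = 20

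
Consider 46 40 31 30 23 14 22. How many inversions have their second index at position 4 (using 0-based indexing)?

4

The element at index 4 is 23.
Elements before it: 46, 40, 31, 30
Those larger than 23: 46, 40, 31, 30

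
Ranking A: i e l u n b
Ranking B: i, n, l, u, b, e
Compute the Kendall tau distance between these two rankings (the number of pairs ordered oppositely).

6

Assign each item its position (1..6) in the first ordering, then rewrite the second ordering as that position sequence:
positions: i→1, e→2, l→3, u→4, n→5, b→6
second ordering as positions: [1, 5, 3, 4, 6, 2]
Discordant pairs = inversions in this position sequence.
1: 0
5: 3, 4, 2 → 3
3: 2 → 1
4: 2 → 1
6: 2 → 1
2: 0
Total: 0 + 3 + 1 + 1 + 1 + 0 = 6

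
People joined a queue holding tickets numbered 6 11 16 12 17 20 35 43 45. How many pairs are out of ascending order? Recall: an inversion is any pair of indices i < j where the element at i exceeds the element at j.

1 inversion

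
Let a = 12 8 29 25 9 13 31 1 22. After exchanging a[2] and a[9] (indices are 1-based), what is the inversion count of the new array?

22 inversions

Positions 2 and 9 hold 8 and 22; after swapping, the array is [12, 22, 29, 25, 9, 13, 31, 1, 8].
Element-by-element contributions:
12 → 9, 1, 8 → 3
22 → 9, 13, 1, 8 → 4
29 → 25, 9, 13, 1, 8 → 5
25 → 9, 13, 1, 8 → 4
9 → 1, 8 → 2
13 → 1, 8 → 2
31 → 1, 8 → 2
1 → none → 0
8 → none → 0
Sum: 3 + 4 + 5 + 4 + 2 + 2 + 2 + 0 + 0 = 22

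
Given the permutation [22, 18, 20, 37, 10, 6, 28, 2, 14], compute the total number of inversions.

24 inversions

Count, for each position, how many later elements it exceeds:
22 → 18, 20, 10, 6, 2, 14 → 6
18 → 10, 6, 2, 14 → 4
20 → 10, 6, 2, 14 → 4
37 → 10, 6, 28, 2, 14 → 5
10 → 6, 2 → 2
6 → 2 → 1
28 → 2, 14 → 2
2 → none → 0
14 → none → 0
Sum: 6 + 4 + 4 + 5 + 2 + 1 + 2 + 0 + 0 = 24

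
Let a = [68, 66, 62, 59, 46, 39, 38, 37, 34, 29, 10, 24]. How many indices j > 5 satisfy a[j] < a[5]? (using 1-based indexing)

7

The element at index 5 is 46.
Elements after it: 39, 38, 37, 34, 29, 10, 24
Those smaller than 46: 39, 38, 37, 34, 29, 10, 24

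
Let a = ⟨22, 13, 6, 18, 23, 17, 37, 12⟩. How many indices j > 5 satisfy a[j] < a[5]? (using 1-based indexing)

The element at index 5 is 23.
Elements after it: 17, 37, 12
Those smaller than 23: 17, 12

2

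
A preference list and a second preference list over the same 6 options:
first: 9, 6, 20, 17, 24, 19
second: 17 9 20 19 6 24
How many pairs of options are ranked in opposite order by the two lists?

Assign each item its position (1..6) in the first ordering, then rewrite the second ordering as that position sequence:
positions: 9→1, 6→2, 20→3, 17→4, 24→5, 19→6
second ordering as positions: [4, 1, 3, 6, 2, 5]
Discordant pairs = inversions in this position sequence.
4: 1, 3, 2 → 3
1: 0
3: 2 → 1
6: 2, 5 → 2
2: 0
5: 0
Total: 3 + 0 + 1 + 2 + 0 + 0 = 6

6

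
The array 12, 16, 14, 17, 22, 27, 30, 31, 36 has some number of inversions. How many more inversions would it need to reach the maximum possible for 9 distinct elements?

Maximum inversions for 9 distinct elements is C(9, 2) = 9·8/2 = 36.
Current inversions — for each element, count later smaller elements:
12: 0
16: 1
14: 0
17: 0
22: 0
27: 0
30: 0
31: 0
36: 0
Current total: 0 + 1 + 0 + 0 + 0 + 0 + 0 + 0 + 0 = 1
Shortfall: 36 − 1 = 35

35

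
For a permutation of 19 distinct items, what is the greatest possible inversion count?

171

The maximum occurs when the array is in strictly decreasing order: every one of the C(19, 2) pairs is inverted.
C(19, 2) = 19·18/2 = 171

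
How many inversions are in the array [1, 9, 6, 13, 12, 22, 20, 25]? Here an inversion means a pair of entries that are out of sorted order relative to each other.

Inversions: 3

For each element, count later entries that are smaller:
1 → none → 0
9 → 6 → 1
6 → none → 0
13 → 12 → 1
12 → none → 0
22 → 20 → 1
20 → none → 0
25 → none → 0
Sum: 0 + 1 + 0 + 1 + 0 + 1 + 0 + 0 = 3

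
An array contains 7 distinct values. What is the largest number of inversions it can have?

Inversions: 21

The maximum occurs when the array is in strictly decreasing order: every one of the C(7, 2) pairs is inverted.
C(7, 2) = 7·6/2 = 21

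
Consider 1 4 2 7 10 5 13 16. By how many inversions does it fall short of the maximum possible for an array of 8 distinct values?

Maximum inversions for 8 distinct elements is C(8, 2) = 8·7/2 = 28.
Current inversions — for each element, count later smaller elements:
1: 0
4: 1
2: 0
7: 1
10: 1
5: 0
13: 0
16: 0
Current total: 0 + 1 + 0 + 1 + 1 + 0 + 0 + 0 = 3
Shortfall: 28 − 3 = 25

25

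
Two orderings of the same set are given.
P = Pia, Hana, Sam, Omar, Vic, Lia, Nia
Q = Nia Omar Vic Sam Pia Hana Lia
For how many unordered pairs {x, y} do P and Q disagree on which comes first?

There are 14 disagreeing pairs.

Assign each item its position (1..7) in the first ordering, then rewrite the second ordering as that position sequence:
positions: Pia→1, Hana→2, Sam→3, Omar→4, Vic→5, Lia→6, Nia→7
second ordering as positions: [7, 4, 5, 3, 1, 2, 6]
Discordant pairs = inversions in this position sequence.
7: 4, 5, 3, 1, 2, 6 → 6
4: 3, 1, 2 → 3
5: 3, 1, 2 → 3
3: 1, 2 → 2
1: 0
2: 0
6: 0
Total: 6 + 3 + 3 + 2 + 0 + 0 + 0 = 14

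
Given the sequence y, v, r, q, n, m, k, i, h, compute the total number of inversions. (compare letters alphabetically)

Sweep left to right; for each value list the smaller values that follow it:
y: 8
v: 7
r: 6
q: 5
n: 4
m: 3
k: 2
i: 1
h: 0
Sum: 8 + 7 + 6 + 5 + 4 + 3 + 2 + 1 + 0 = 36

36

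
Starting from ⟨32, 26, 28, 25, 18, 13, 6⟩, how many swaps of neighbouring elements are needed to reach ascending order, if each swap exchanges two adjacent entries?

20

Minimum adjacent swaps = number of inversions (each swap of adjacent out-of-order elements removes one inversion and no swap can remove more).
Count inversions — for each element, later elements that are smaller:
32: 26, 28, 25, 18, 13, 6 → 6
26: 25, 18, 13, 6 → 4
28: 25, 18, 13, 6 → 4
25: 18, 13, 6 → 3
18: 13, 6 → 2
13: 6 → 1
6: none → 0
Total inversions: 6 + 4 + 4 + 3 + 2 + 1 + 0 = 20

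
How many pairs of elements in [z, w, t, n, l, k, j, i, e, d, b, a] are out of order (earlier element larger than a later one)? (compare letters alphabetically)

66 out-of-order pairs

Sweep left to right; for each value list the smaller values that follow it:
z → w, t, n, l, k, j, i, e, d, b, a → 11
w → t, n, l, k, j, i, e, d, b, a → 10
t → n, l, k, j, i, e, d, b, a → 9
n → l, k, j, i, e, d, b, a → 8
l → k, j, i, e, d, b, a → 7
k → j, i, e, d, b, a → 6
j → i, e, d, b, a → 5
i → e, d, b, a → 4
e → d, b, a → 3
d → b, a → 2
b → a → 1
a → none → 0
Sum: 11 + 10 + 9 + 8 + 7 + 6 + 5 + 4 + 3 + 2 + 1 + 0 = 66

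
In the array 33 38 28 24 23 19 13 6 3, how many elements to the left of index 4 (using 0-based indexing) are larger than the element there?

The element at index 4 is 23.
Elements before it: 33, 38, 28, 24
Those larger than 23: 33, 38, 28, 24

4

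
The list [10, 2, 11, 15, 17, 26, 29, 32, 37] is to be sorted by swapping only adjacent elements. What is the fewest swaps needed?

The minimum number of adjacent swaps to sort an array equals its inversion count, since every such swap removes exactly one inversion.
Count inversions — for each element, later elements that are smaller:
10: 2 → 1
2: none → 0
11: none → 0
15: none → 0
17: none → 0
26: none → 0
29: none → 0
32: none → 0
37: none → 0
Total inversions: 1 + 0 + 0 + 0 + 0 + 0 + 0 + 0 + 0 = 1

Adjacent swaps: 1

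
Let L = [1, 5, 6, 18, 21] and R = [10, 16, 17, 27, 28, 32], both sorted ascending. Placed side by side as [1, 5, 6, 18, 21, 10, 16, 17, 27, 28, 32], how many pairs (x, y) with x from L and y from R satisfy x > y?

Count, for every r in R, how many entries of L exceed r:
r = 10: 18, 21 → 2
r = 16: 18, 21 → 2
r = 17: 18, 21 → 2
r = 27: none → 0
r = 28: none → 0
r = 32: none → 0
Cross-inversions: 2 + 2 + 2 + 0 + 0 + 0 = 6

Cross-inversions: 6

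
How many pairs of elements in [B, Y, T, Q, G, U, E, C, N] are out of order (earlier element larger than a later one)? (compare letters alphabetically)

There are 22 inversions.

Sweep left to right; for each value list the smaller values that follow it:
B → none → 0
Y → T, Q, G, U, E, C, N → 7
T → Q, G, E, C, N → 5
Q → G, E, C, N → 4
G → E, C → 2
U → E, C, N → 3
E → C → 1
C → none → 0
N → none → 0
Sum: 0 + 7 + 5 + 4 + 2 + 3 + 1 + 0 + 0 = 22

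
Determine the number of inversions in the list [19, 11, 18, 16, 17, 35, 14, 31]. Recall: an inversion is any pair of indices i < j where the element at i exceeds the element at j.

Count, for each position, how many later elements it exceeds:
19 → 11, 18, 16, 17, 14 → 5
11 → none → 0
18 → 16, 17, 14 → 3
16 → 14 → 1
17 → 14 → 1
35 → 14, 31 → 2
14 → none → 0
31 → none → 0
Sum: 5 + 0 + 3 + 1 + 1 + 2 + 0 + 0 = 12

12 inversions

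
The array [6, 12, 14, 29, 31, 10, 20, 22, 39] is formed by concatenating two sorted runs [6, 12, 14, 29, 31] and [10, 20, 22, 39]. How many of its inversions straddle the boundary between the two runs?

8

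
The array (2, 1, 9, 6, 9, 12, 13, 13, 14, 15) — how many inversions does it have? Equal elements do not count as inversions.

2 inversions

For each element, count later entries that are smaller:
2 → 1 → 1
1 → none → 0
9 → 6 → 1
6 → none → 0
9 → none → 0
12 → none → 0
13 → none → 0
13 → none → 0
14 → none → 0
15 → none → 0
Sum: 1 + 0 + 1 + 0 + 0 + 0 + 0 + 0 + 0 + 0 = 2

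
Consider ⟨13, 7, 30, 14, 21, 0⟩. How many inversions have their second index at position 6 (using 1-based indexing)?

5 such elements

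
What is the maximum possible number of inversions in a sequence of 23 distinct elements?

The maximum occurs when the array is in strictly decreasing order: every one of the C(23, 2) pairs is inverted.
C(23, 2) = 23·22/2 = 253

253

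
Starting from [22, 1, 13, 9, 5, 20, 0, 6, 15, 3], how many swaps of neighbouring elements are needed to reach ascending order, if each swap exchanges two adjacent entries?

27 adjacent swaps

The minimum number of adjacent swaps to sort an array equals its inversion count, since every such swap removes exactly one inversion.
Count inversions — for each element, later elements that are smaller:
22: 1, 13, 9, 5, 20, 0, 6, 15, 3 → 9
1: 0 → 1
13: 9, 5, 0, 6, 3 → 5
9: 5, 0, 6, 3 → 4
5: 0, 3 → 2
20: 0, 6, 15, 3 → 4
0: none → 0
6: 3 → 1
15: 3 → 1
3: none → 0
Total inversions: 9 + 1 + 5 + 4 + 2 + 4 + 0 + 1 + 1 + 0 = 27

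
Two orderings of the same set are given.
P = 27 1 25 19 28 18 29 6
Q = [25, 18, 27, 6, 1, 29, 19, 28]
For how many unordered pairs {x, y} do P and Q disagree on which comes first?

Disagreeing pairs: 12

Assign each item its position (1..8) in the first ordering, then rewrite the second ordering as that position sequence:
positions: 27→1, 1→2, 25→3, 19→4, 28→5, 18→6, 29→7, 6→8
second ordering as positions: [3, 6, 1, 8, 2, 7, 4, 5]
Discordant pairs = inversions in this position sequence.
3: 1, 2 → 2
6: 1, 2, 4, 5 → 4
1: 0
8: 2, 7, 4, 5 → 4
2: 0
7: 4, 5 → 2
4: 0
5: 0
Total: 2 + 4 + 0 + 4 + 0 + 2 + 0 + 0 = 12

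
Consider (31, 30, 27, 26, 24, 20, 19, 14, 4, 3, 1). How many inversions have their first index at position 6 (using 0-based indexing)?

4 such elements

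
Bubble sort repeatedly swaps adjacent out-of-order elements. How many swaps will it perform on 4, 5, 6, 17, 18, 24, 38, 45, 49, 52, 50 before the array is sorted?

There is 1 adjacent swap.

Minimum adjacent swaps = number of inversions (each swap of adjacent out-of-order elements removes one inversion and no swap can remove more).
Count inversions — for each element, later elements that are smaller:
4: none → 0
5: none → 0
6: none → 0
17: none → 0
18: none → 0
24: none → 0
38: none → 0
45: none → 0
49: none → 0
52: 50 → 1
50: none → 0
Total inversions: 0 + 0 + 0 + 0 + 0 + 0 + 0 + 0 + 0 + 1 + 0 = 1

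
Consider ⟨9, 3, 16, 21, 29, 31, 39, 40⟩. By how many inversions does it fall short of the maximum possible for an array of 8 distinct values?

27 inversions short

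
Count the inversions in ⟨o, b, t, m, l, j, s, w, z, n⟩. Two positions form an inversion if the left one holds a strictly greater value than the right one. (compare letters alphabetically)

16

Element-by-element contributions:
o → b, m, l, j, n → 5
b → none → 0
t → m, l, j, s, n → 5
m → l, j → 2
l → j → 1
j → none → 0
s → n → 1
w → n → 1
z → n → 1
n → none → 0
Sum: 5 + 0 + 5 + 2 + 1 + 0 + 1 + 1 + 1 + 0 = 16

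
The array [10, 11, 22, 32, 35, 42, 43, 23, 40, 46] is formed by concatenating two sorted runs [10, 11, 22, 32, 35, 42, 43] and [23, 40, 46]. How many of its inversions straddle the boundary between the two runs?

There are 6 cross-inversions.

For each element r of the right run, count left-run elements greater than r:
r = 23: 32, 35, 42, 43 → 4
r = 40: 42, 43 → 2
r = 46: none → 0
Cross-inversions: 4 + 2 + 0 = 6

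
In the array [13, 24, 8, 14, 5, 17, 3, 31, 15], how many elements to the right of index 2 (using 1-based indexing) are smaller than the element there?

6

The element at index 2 is 24.
Elements after it: 8, 14, 5, 17, 3, 31, 15
Those smaller than 24: 8, 14, 5, 17, 3, 15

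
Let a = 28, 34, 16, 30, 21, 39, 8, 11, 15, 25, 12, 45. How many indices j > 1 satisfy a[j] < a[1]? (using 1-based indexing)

7

The element at index 1 is 28.
Elements after it: 34, 16, 30, 21, 39, 8, 11, 15, 25, 12, 45
Those smaller than 28: 16, 21, 8, 11, 15, 25, 12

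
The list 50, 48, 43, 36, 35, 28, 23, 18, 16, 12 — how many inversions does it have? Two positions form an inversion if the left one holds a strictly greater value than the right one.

Count, for each position, how many later elements it exceeds:
50: 9
48: 8
43: 7
36: 6
35: 5
28: 4
23: 3
18: 2
16: 1
12: 0
Sum: 9 + 8 + 7 + 6 + 5 + 4 + 3 + 2 + 1 + 0 = 45

45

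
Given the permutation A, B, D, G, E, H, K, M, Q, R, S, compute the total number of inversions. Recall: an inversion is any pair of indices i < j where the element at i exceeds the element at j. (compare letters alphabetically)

1

Sweep left to right; for each value list the smaller values that follow it:
A: 0
B: 0
D: 0
G: 1
E: 0
H: 0
K: 0
M: 0
Q: 0
R: 0
S: 0
Sum: 0 + 0 + 0 + 1 + 0 + 0 + 0 + 0 + 0 + 0 + 0 = 1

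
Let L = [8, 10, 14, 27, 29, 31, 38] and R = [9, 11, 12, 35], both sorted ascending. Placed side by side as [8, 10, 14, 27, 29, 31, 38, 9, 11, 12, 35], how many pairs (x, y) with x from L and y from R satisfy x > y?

17

Take each right-half value and tally the left-half values above it:
r = 9: 10, 14, 27, 29, 31, 38 → 6
r = 11: 14, 27, 29, 31, 38 → 5
r = 12: 14, 27, 29, 31, 38 → 5
r = 35: 38 → 1
Cross-inversions: 6 + 5 + 5 + 1 = 17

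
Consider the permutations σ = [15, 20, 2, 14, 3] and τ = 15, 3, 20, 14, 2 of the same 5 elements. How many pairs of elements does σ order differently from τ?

Assign each item its position (1..5) in the first ordering, then rewrite the second ordering as that position sequence:
positions: 15→1, 20→2, 2→3, 14→4, 3→5
second ordering as positions: [1, 5, 2, 4, 3]
Discordant pairs = inversions in this position sequence.
1: 0
5: 2, 4, 3 → 3
2: 0
4: 3 → 1
3: 0
Total: 0 + 3 + 0 + 1 + 0 = 4

4 discordant pairs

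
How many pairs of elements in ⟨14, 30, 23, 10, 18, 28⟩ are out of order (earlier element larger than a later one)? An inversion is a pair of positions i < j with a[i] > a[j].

7

Element-by-element contributions:
14 → 10 → 1
30 → 23, 10, 18, 28 → 4
23 → 10, 18 → 2
10 → none → 0
18 → none → 0
28 → none → 0
Sum: 1 + 4 + 2 + 0 + 0 + 0 = 7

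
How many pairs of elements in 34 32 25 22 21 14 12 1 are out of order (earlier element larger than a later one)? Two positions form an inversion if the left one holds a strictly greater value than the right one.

Element-by-element contributions:
34: 7
32: 6
25: 5
22: 4
21: 3
14: 2
12: 1
1: 0
Sum: 7 + 6 + 5 + 4 + 3 + 2 + 1 + 0 = 28

28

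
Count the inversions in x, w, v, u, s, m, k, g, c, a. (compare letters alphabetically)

There are 45 inversions.

Sweep left to right; for each value list the smaller values that follow it:
x → w, v, u, s, m, k, g, c, a → 9
w → v, u, s, m, k, g, c, a → 8
v → u, s, m, k, g, c, a → 7
u → s, m, k, g, c, a → 6
s → m, k, g, c, a → 5
m → k, g, c, a → 4
k → g, c, a → 3
g → c, a → 2
c → a → 1
a → none → 0
Sum: 9 + 8 + 7 + 6 + 5 + 4 + 3 + 2 + 1 + 0 = 45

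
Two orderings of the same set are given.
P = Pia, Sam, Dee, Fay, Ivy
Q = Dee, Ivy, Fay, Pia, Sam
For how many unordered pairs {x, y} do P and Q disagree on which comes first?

Assign each item its position (1..5) in the first ordering, then rewrite the second ordering as that position sequence:
positions: Pia→1, Sam→2, Dee→3, Fay→4, Ivy→5
second ordering as positions: [3, 5, 4, 1, 2]
Discordant pairs = inversions in this position sequence.
3: 1, 2 → 2
5: 4, 1, 2 → 3
4: 1, 2 → 2
1: 0
2: 0
Total: 2 + 3 + 2 + 0 + 0 = 7

7 disagreeing pairs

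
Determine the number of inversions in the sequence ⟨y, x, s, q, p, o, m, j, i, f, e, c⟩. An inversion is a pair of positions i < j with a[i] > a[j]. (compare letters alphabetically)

Count, for each position, how many later elements it exceeds:
y: 11
x: 10
s: 9
q: 8
p: 7
o: 6
m: 5
j: 4
i: 3
f: 2
e: 1
c: 0
Sum: 11 + 10 + 9 + 8 + 7 + 6 + 5 + 4 + 3 + 2 + 1 + 0 = 66

66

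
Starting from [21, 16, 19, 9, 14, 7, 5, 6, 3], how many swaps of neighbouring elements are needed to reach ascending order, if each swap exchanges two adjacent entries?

Each adjacent swap fixes exactly one inversion, so the minimum swap count equals the number of inversions.
Count inversions — for each element, later elements that are smaller:
21: 16, 19, 9, 14, 7, 5, 6, 3 → 8
16: 9, 14, 7, 5, 6, 3 → 6
19: 9, 14, 7, 5, 6, 3 → 6
9: 7, 5, 6, 3 → 4
14: 7, 5, 6, 3 → 4
7: 5, 6, 3 → 3
5: 3 → 1
6: 3 → 1
3: none → 0
Total inversions: 8 + 6 + 6 + 4 + 4 + 3 + 1 + 1 + 0 = 33

33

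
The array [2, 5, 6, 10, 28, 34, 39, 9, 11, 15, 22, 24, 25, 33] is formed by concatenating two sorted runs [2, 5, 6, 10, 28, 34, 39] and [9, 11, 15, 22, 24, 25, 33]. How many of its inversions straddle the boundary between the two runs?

21

Count, for every r in R, how many entries of L exceed r:
r = 9: 10, 28, 34, 39 → 4
r = 11: 28, 34, 39 → 3
r = 15: 28, 34, 39 → 3
r = 22: 28, 34, 39 → 3
r = 24: 28, 34, 39 → 3
r = 25: 28, 34, 39 → 3
r = 33: 34, 39 → 2
Cross-inversions: 4 + 3 + 3 + 3 + 3 + 3 + 2 = 21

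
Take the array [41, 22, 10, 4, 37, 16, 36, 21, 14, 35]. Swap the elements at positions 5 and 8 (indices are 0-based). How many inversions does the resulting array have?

24 inversions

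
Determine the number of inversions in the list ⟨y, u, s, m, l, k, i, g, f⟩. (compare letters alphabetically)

36 inversions

Count, for each position, how many later elements it exceeds:
y: 8
u: 7
s: 6
m: 5
l: 4
k: 3
i: 2
g: 1
f: 0
Sum: 8 + 7 + 6 + 5 + 4 + 3 + 2 + 1 + 0 = 36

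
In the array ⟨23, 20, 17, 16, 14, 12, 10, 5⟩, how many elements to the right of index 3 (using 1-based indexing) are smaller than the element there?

The element at index 3 is 17.
Elements after it: 16, 14, 12, 10, 5
Those smaller than 17: 16, 14, 12, 10, 5

5 such elements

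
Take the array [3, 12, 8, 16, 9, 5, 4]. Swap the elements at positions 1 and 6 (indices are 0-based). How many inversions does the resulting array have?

5

Positions 1 and 6 hold 12 and 4; after swapping, the array is [3, 4, 8, 16, 9, 5, 12].
Element-by-element contributions:
3: 0
4: 0
8: 1
16: 3
9: 1
5: 0
12: 0
Sum: 0 + 0 + 1 + 3 + 1 + 0 + 0 = 5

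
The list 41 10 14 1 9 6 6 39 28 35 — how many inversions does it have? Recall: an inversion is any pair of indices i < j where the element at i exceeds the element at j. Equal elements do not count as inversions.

For each element, count later entries that are smaller:
41 → 10, 14, 1, 9, 6, 6, 39, 28, 35 → 9
10 → 1, 9, 6, 6 → 4
14 → 1, 9, 6, 6 → 4
1 → none → 0
9 → 6, 6 → 2
6 → none → 0
6 → none → 0
39 → 28, 35 → 2
28 → none → 0
35 → none → 0
Sum: 9 + 4 + 4 + 0 + 2 + 0 + 0 + 2 + 0 + 0 = 21

21 out-of-order pairs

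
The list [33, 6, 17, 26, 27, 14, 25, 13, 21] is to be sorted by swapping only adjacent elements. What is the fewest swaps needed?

21 swaps

The minimum number of adjacent swaps to sort an array equals its inversion count, since every such swap removes exactly one inversion.
Count inversions — for each element, later elements that are smaller:
33: 6, 17, 26, 27, 14, 25, 13, 21 → 8
6: none → 0
17: 14, 13 → 2
26: 14, 25, 13, 21 → 4
27: 14, 25, 13, 21 → 4
14: 13 → 1
25: 13, 21 → 2
13: none → 0
21: none → 0
Total inversions: 8 + 0 + 2 + 4 + 4 + 1 + 2 + 0 + 0 = 21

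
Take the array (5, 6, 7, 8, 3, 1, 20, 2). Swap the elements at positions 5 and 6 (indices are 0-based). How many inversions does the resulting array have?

Positions 5 and 6 hold 1 and 20; after swapping, the array is [5, 6, 7, 8, 3, 20, 1, 2].
For each element, count later entries that are smaller:
5 → 3, 1, 2 → 3
6 → 3, 1, 2 → 3
7 → 3, 1, 2 → 3
8 → 3, 1, 2 → 3
3 → 1, 2 → 2
20 → 1, 2 → 2
1 → none → 0
2 → none → 0
Sum: 3 + 3 + 3 + 3 + 2 + 2 + 0 + 0 = 16

16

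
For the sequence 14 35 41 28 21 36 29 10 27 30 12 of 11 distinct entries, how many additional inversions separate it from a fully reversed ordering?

22

Maximum inversions for 11 distinct elements is C(11, 2) = 11·10/2 = 55.
Current inversions — for each element, count later smaller elements:
14: 2
35: 7
41: 8
28: 4
21: 2
36: 5
29: 3
10: 0
27: 1
30: 1
12: 0
Current total: 2 + 7 + 8 + 4 + 2 + 5 + 3 + 0 + 1 + 1 + 0 = 33
Shortfall: 55 − 33 = 22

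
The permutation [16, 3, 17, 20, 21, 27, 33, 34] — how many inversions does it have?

1 inversion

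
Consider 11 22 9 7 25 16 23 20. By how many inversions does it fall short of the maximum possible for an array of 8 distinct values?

Maximum inversions for 8 distinct elements is C(8, 2) = 8·7/2 = 28.
Current inversions — for each element, count later smaller elements:
11: 2
22: 4
9: 1
7: 0
25: 3
16: 0
23: 1
20: 0
Current total: 2 + 4 + 1 + 0 + 3 + 0 + 1 + 0 = 11
Shortfall: 28 − 11 = 17

17 inversions short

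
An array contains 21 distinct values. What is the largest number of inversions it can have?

Inversions: 210

The maximum occurs when the array is in strictly decreasing order: every one of the C(21, 2) pairs is inverted.
C(21, 2) = 21·20/2 = 210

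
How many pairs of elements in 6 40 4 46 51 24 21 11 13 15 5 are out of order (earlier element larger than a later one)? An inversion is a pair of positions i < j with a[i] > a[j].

33 out-of-order pairs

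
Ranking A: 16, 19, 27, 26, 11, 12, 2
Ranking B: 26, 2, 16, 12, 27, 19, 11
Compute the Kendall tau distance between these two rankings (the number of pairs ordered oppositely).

Discordant pairs: 12

Assign each item its position (1..7) in the first ordering, then rewrite the second ordering as that position sequence:
positions: 16→1, 19→2, 27→3, 26→4, 11→5, 12→6, 2→7
second ordering as positions: [4, 7, 1, 6, 3, 2, 5]
Discordant pairs = inversions in this position sequence.
4: 1, 3, 2 → 3
7: 1, 6, 3, 2, 5 → 5
1: 0
6: 3, 2, 5 → 3
3: 2 → 1
2: 0
5: 0
Total: 3 + 5 + 0 + 3 + 1 + 0 + 0 = 12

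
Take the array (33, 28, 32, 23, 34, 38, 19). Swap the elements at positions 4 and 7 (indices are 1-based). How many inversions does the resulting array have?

Positions 4 and 7 hold 23 and 19; after swapping, the array is [33, 28, 32, 19, 34, 38, 23].
For each element, count later entries that are smaller:
33: 4
28: 2
32: 2
19: 0
34: 1
38: 1
23: 0
Sum: 4 + 2 + 2 + 0 + 1 + 1 + 0 = 10

10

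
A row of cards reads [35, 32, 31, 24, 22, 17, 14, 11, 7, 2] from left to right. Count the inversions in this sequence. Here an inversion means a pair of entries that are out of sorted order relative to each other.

For each element, count later entries that are smaller:
35 → 32, 31, 24, 22, 17, 14, 11, 7, 2 → 9
32 → 31, 24, 22, 17, 14, 11, 7, 2 → 8
31 → 24, 22, 17, 14, 11, 7, 2 → 7
24 → 22, 17, 14, 11, 7, 2 → 6
22 → 17, 14, 11, 7, 2 → 5
17 → 14, 11, 7, 2 → 4
14 → 11, 7, 2 → 3
11 → 7, 2 → 2
7 → 2 → 1
2 → none → 0
Sum: 9 + 8 + 7 + 6 + 5 + 4 + 3 + 2 + 1 + 0 = 45

45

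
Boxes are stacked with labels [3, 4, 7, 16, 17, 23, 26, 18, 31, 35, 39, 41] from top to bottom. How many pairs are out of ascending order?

Sweep left to right; for each value list the smaller values that follow it:
3 → none → 0
4 → none → 0
7 → none → 0
16 → none → 0
17 → none → 0
23 → 18 → 1
26 → 18 → 1
18 → none → 0
31 → none → 0
35 → none → 0
39 → none → 0
41 → none → 0
Sum: 0 + 0 + 0 + 0 + 0 + 1 + 1 + 0 + 0 + 0 + 0 + 0 = 2

2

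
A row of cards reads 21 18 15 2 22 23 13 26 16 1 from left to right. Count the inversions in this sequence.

Count, for each position, how many later elements it exceeds:
21 → 18, 15, 2, 13, 16, 1 → 6
18 → 15, 2, 13, 16, 1 → 5
15 → 2, 13, 1 → 3
2 → 1 → 1
22 → 13, 16, 1 → 3
23 → 13, 16, 1 → 3
13 → 1 → 1
26 → 16, 1 → 2
16 → 1 → 1
1 → none → 0
Sum: 6 + 5 + 3 + 1 + 3 + 3 + 1 + 2 + 1 + 0 = 25

There are 25 inversions.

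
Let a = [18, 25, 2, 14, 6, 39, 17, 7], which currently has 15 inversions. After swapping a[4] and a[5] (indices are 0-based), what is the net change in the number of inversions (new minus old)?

Positions 4 and 5 hold 6 and 39; after swapping, the array is [18, 25, 2, 14, 39, 6, 17, 7].
Sweep left to right; for each value list the smaller values that follow it:
18 → 2, 14, 6, 17, 7 → 5
25 → 2, 14, 6, 17, 7 → 5
2 → none → 0
14 → 6, 7 → 2
39 → 6, 17, 7 → 3
6 → none → 0
17 → 7 → 1
7 → none → 0
Sum: 5 + 5 + 0 + 2 + 3 + 0 + 1 + 0 = 16
Change: 16 − 15 = +1

+1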